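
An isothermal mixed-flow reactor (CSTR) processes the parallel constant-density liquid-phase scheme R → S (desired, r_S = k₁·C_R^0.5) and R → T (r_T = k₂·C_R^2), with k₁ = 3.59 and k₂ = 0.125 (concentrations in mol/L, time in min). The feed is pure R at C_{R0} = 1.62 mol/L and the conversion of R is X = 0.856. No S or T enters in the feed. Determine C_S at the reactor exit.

1.38 mol/L

Exit C_R = C_{R0}(1−X) = 1.62×0.144 = 0.2333 mol/L.
A CSTR operates uniformly at the exit composition, giving r_S = 1.734 and r_T = 0.006802 (each k·C_R^n at C_R = 0.2333).
Fraction of consumed R going to S: r_S/(r_S+r_T) = 0.9961.
C_S = 0.9961·C_{R0}·X = 0.9961×1.62×0.856 = 1.38 mol/L.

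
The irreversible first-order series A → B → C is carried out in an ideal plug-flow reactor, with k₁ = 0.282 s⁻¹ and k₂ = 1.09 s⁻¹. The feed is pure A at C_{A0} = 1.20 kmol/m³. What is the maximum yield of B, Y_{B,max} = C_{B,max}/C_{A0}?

At the optimum, C_{B,max}/C_{A0} = (k₁/k₂)^[k₂/(k₂−k₁)].
= (0.282/1.09)^(1.09/(1.09−0.282)) = (0.2587)^(1.349) = 0.1614.

0.161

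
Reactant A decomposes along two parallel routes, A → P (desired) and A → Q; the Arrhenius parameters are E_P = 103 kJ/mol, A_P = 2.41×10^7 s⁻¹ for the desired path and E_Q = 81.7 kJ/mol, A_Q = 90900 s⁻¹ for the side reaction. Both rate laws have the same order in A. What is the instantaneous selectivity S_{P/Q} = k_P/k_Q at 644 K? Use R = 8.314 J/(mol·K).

4.96

k_P/k_Q = (A_P/A_Q)·exp[−(E_P−E_Q)/(RT)] = (A_P/A_Q)·exp[(E_Q−E_P)/(RT)].
(E_Q−E_P)/(RT) = (81.7−103)×10³/(8.314×644) = -21300/5354 = -3.978.
k_P/k_Q = (2.41×10^7/90900)·exp(-3.978) = 265.1 × 0.01872 = 4.96.
Since E_P > E_Q, raising the temperature improves selectivity toward P.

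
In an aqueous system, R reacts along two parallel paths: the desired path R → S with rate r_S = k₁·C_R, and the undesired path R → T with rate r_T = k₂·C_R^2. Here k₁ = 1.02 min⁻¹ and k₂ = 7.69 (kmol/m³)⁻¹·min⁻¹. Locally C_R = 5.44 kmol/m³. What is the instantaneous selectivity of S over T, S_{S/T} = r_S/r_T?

0.0244

S_{S/T} = r_S/r_T = (k₁·C_R)/(k₂·C_R^2) = (k₁/k₂)·C_R⁻¹.
= (1.02×5.440) / (7.69×5.440^2) = 5.549/227.6 = 0.0244.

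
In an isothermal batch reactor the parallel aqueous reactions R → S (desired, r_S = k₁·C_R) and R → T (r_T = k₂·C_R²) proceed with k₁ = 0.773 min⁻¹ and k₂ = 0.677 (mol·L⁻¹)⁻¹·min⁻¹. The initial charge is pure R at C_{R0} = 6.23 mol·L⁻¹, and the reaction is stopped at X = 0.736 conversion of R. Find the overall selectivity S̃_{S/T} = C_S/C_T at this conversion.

C_R = C_{R0}(1−X) = 1.645 mol·L⁻¹.
Along a PFR/batch, dC_S/dC_R = −r_S/(r_S+r_T) = −k₁/(k₁+k₂·C_R).
Integrating from C_{R0} to C_R: C_S = (0.773/0.677)·ln[(0.773+0.677·6.23)/(0.773+0.677·1.64)] = 1.142·ln(4.991/1.886) = 1.111 mol·L⁻¹.
C_T = (C_{R0}−C_R)−C_S = 3.474 mol·L⁻¹; S̃_{S/T} = 1.111/3.474 = 0.320.

0.320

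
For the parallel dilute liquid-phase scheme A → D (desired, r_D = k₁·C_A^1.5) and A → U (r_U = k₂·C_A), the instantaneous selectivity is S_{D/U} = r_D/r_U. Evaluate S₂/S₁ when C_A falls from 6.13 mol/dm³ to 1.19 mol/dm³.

0.441

S_{D/U} = (k₁/k₂)·C_A^0.5, so S₂/S₁ = (C_{A,2}/C_{A,1})^0.5.
= (1.19/6.13)^0.5 = (0.1941)^0.5 = 0.441.
Selectivity toward D falls as C_A falls — high-concentration operation is favoured.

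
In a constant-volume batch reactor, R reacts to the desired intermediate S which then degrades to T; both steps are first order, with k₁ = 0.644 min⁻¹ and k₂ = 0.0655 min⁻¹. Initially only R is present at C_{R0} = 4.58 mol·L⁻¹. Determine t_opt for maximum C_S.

The intermediate peaks when r₁ = r₂, i.e. k₁e^(−k₁t) = k₂e^(−k₂t), giving t_opt = ln(k₂/k₁)/(k₂−k₁).
= ln(0.0655/0.644)/(0.0655−0.644) = ln(0.1017)/-0.5785 = -2.286/-0.5785 = 3.95 min.

3.95 min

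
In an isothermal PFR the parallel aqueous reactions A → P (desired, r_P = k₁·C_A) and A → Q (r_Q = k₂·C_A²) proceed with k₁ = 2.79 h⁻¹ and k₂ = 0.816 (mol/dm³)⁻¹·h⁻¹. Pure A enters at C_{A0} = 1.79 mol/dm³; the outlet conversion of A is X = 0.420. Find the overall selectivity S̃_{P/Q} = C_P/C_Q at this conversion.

2.43

C_A = C_{A0}(1−X) = 1.038 mol/dm³.
Along a PFR/batch, dC_P/dC_A = −r_P/(r_P+r_Q) = −k₁/(k₁+k₂·C_A).
Integrating from C_{A0} to C_A: C_P = (2.79/0.816)·ln[(2.79+0.816·1.79)/(2.79+0.816·1.04)] = 3.419·ln(4.251/3.637) = 0.5329 mol/dm³.
C_Q = (C_{A0}−C_A)−C_P = 0.2189 mol/dm³; S̃_{P/Q} = 0.5329/0.2189 = 2.43.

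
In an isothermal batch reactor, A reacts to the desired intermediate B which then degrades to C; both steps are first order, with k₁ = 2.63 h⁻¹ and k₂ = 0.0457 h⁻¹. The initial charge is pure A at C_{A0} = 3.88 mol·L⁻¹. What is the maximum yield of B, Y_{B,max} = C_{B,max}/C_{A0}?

For a first-order series the maximum intermediate yield is C_{B,max}/C_{A0} = (k₁/k₂)^[k₂/(k₂−k₁)].
= (2.63/0.0457)^(0.0457/(0.0457−2.63)) = (57.55)^(-0.01768) = 0.9308.

0.931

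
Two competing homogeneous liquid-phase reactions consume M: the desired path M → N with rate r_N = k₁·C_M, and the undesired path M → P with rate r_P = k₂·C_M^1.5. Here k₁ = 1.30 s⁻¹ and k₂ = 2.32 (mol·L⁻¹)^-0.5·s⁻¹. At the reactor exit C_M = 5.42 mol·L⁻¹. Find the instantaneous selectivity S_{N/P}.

S_{N/P} = r_N/r_P = (k₁·C_M)/(k₂·C_M^1.5) = (k₁/k₂)·C_M^-0.5.
= (1.30×5.420) / (2.32×5.420^1.5) = 7.046/29.27 = 0.241.

0.241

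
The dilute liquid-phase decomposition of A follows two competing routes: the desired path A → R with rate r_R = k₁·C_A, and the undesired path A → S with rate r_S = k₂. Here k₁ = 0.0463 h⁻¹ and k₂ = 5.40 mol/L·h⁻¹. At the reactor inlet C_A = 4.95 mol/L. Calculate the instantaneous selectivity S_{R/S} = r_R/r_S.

0.0424

S_{R/S} = r_R/r_S = (k₁·C_A)/(k₂) = (k₁/k₂)·C_A.
= (0.0463×4.950) / (5.40) = 0.2292/5.400 = 0.0424.
Since the desired path is higher order in A, keeping C_A high (PFR or concentrated feed) favours R.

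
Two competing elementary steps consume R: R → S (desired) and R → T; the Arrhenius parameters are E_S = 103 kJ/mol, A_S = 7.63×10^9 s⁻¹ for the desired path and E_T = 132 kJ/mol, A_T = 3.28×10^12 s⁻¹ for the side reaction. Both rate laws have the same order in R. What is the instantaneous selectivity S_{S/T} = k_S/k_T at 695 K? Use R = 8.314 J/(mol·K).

0.352

With equal orders, S_{S/T} = k_S/k_T = (A_S/A_T)·exp[(E_T−E_S)/(RT)].
(E_T−E_S)/(RT) = (132−103)×10³/(8.314×695) = 29000/5778 = 5.019.
k_S/k_T = (7.63×10^9/3.28×10^12)·exp(5.019) = 0.002326 × 151.2 = 0.352.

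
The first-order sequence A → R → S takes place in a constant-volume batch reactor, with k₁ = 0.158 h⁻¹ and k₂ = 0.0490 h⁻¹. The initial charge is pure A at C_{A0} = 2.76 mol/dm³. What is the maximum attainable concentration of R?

For a first-order series the maximum intermediate yield is C_{R,max}/C_{A0} = (k₁/k₂)^[k₂/(k₂−k₁)].
= (0.158/0.0490)^(0.0490/(0.0490−0.158)) = (3.224)^(-0.4495) = 0.5908.
C_{R,max} = 0.5908×2.76 = 1.63 mol/dm³.

1.63 mol/dm³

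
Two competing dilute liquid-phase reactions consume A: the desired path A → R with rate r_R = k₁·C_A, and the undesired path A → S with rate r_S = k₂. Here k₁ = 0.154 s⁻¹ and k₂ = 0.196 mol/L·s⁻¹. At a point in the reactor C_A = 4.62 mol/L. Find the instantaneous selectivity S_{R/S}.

3.63

S_{R/S} = r_R/r_S = (k₁·C_A)/(k₂) = (k₁/k₂)·C_A.
= (0.154×4.620) / (0.196) = 0.7115/0.1960 = 3.63.
Since the desired path is higher order in A, keeping C_A high (PFR or concentrated feed) favours R.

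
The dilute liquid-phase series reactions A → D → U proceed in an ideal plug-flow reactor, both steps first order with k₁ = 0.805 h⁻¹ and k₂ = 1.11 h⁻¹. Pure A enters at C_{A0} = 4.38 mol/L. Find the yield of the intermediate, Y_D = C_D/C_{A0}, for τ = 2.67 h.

0.171

Solving the coupled first-order balances gives C_D(τ) = [k₁/(k₂−k₁)]·C_{A0}·(e^(−k₁τ) − e^(−k₂τ)).
e^(−k₁τ) = e^(−0.805×2.67) = e^(−2.149) = 0.1166; e^(−k₂τ) = e^(−2.964) = 0.05163.
C_D = 0.805×4.38/(1.11−0.805) × (0.1166−0.05163) = 11.56×0.06493 = 0.7506 mol/L.
Y_D = C_D/C_{A0} = 0.7506/4.38 = 0.171.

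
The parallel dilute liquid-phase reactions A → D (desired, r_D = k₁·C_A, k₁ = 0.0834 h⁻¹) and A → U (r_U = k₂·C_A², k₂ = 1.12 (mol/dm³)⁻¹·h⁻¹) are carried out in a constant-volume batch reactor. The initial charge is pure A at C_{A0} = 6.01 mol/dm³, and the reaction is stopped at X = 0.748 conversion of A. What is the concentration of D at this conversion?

C_A = C_{A0}(1−X) = 1.515 mol/dm³.
Along a PFR/batch, dC_D/dC_A = −r_D/(r_D+r_U) = −k₁/(k₁+k₂·C_A).
Integrating from C_{A0} to C_A: C_D = (0.0834/1.12)·ln[(0.0834+1.12·6.01)/(0.0834+1.12·1.51)] = 0.07446·ln(6.815/1.780) = 0.09998 mol/dm³.

0.1000 mol/dm³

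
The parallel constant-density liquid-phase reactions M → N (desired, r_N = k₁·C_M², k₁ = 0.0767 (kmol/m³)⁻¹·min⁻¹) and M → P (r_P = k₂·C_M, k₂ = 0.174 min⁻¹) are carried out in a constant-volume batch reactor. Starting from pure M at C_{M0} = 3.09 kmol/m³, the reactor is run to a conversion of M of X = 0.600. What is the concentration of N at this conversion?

0.891 kmol/m³

C_M = C_{M0}(1−X) = 1.236 kmol/m³.
Along a PFR/batch, dC_P/dC_M = −r_P/(r_N+r_P) = −k₂/(k₂+k₁·C_M).
Integrating from C_{M0} to C_M: C_P = (0.174/0.0767)·ln[(0.174+0.0767·3.09)/(0.174+0.0767·1.24)] = 2.269·ln(0.4110/0.2688) = 0.9633 kmol/m³.
Then C_N = (C_{M0}−C_M) − C_P = 1.854 − 0.9633 = 0.8907 kmol/m³.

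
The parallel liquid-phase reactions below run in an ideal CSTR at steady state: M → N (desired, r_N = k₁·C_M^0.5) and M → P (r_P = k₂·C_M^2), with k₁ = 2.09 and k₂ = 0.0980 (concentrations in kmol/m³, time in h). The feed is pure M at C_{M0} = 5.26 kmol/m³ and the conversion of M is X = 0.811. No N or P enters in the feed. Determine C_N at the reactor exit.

Exit C_M = C_{M0}(1−X) = 5.26×0.189 = 0.9941 kmol/m³.
In a CSTR the entire volume is at exit conditions, so r_N = 2.09×0.9941^0.5 = 2.084 and r_P = 0.0980×0.9941^2 = 0.09685.
Fraction of consumed M going to N: r_N/(r_N+r_P) = 0.9556.
C_N = 0.9556·C_{M0}·X = 0.9556×5.26×0.811 = 4.08 kmol/m³.

4.08 kmol/m³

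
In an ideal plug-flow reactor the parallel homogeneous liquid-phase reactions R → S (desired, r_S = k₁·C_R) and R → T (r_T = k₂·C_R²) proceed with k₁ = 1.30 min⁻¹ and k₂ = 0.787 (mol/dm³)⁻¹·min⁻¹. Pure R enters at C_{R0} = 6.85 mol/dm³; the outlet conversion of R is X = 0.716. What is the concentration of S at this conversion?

1.42 mol/dm³

C_R = C_{R0}(1−X) = 1.945 mol/dm³.
Along a PFR/batch, dC_S/dC_R = −r_S/(r_S+r_T) = −k₁/(k₁+k₂·C_R).
Integrating from C_{R0} to C_R: C_S = (1.30/0.787)·ln[(1.30+0.787·6.85)/(1.30+0.787·1.95)] = 1.652·ln(6.691/2.831) = 1.421 mol/dm³.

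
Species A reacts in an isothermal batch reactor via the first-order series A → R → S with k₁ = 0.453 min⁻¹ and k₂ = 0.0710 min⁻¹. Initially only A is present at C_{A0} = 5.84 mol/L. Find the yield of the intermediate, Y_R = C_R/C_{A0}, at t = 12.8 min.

0.474

Solving the coupled first-order balances gives C_R(t) = [k₁/(k₂−k₁)]·C_{A0}·(e^(−k₁t) − e^(−k₂t)).
e^(−k₁t) = e^(−0.453×12.8) = e^(−5.798) = 0.003032; e^(−k₂t) = e^(−0.9088) = 0.4030.
C_R = 0.453×5.84/(0.0710−0.453) × (0.003032−0.4030) = (-6.925)×(-0.4000) = 2.770 mol/L.
Y_R = C_R/C_{A0} = 2.770/5.84 = 0.474.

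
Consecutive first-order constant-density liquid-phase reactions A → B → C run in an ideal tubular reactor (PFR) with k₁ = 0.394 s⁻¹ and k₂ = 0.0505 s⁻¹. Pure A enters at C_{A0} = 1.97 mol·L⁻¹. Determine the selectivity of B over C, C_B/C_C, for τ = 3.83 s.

For first-order series with pure A initially, C_B(τ) = k₁C_{A0}/(k₂−k₁)·(e^(−k₁τ) − e^(−k₂τ)).
e^(−k₁τ) = e^(−0.394×3.83) = e^(−1.509) = 0.2211; e^(−k₂τ) = e^(−0.1934) = 0.8241.
C_B = 0.394×1.97/(0.0505−0.394) × (0.2211−0.8241) = (-2.260)×(-0.6030) = 1.363 mol·L⁻¹.
C_A = C_{A0}e^(−k₁τ) = 0.4356 mol·L⁻¹, so C_C = C_{A0}−C_A−C_B = 0.1718 mol·L⁻¹; C_B/C_C = 7.93.

7.93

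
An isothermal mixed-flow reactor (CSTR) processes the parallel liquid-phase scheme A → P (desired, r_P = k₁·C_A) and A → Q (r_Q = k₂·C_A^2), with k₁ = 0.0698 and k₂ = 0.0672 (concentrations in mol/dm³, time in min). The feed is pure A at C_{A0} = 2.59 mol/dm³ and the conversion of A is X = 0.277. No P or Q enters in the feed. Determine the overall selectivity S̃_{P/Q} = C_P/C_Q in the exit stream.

Exit C_A = C_{A0}(1−X) = 2.59×0.723 = 1.873 mol/dm³.
In a CSTR the entire volume is at exit conditions, so r_P = 0.0698×1.873 = 0.1307 and r_Q = 0.0672×1.873^2 = 0.2356.
Overall selectivity = C_P/C_Q = r_Pτ/(r_Qτ) = r_P/r_Q = 0.555.

0.555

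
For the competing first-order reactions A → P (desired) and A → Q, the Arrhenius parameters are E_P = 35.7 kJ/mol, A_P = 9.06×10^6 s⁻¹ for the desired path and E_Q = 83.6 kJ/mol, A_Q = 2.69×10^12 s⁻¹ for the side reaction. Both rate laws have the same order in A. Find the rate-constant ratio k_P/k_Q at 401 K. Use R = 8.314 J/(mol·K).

5.85

k_P/k_Q = (A_P/A_Q)·exp[−(E_P−E_Q)/(RT)] = (A_P/A_Q)·exp[(E_Q−E_P)/(RT)].
(E_Q−E_P)/(RT) = (83.6−35.7)×10³/(8.314×401) = 47900/3334 = 14.37.
k_P/k_Q = (9.06×10^6/2.69×10^12)·exp(14.37) = 3.368×10^-6 × 1.737×10^6 = 5.85.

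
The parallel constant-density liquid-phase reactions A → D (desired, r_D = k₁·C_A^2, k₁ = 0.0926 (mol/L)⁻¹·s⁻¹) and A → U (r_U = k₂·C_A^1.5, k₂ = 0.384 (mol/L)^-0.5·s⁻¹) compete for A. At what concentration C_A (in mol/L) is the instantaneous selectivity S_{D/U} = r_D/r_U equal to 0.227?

0.886 mol/L

S_{D/U} = (k₁/k₂)·C_A^0.5 ⇒ C_A = (S·k₂/k₁)^(2).
= (0.227×0.384/0.0926)^(2) = (0.9413)^(2) = 0.886 mol/L.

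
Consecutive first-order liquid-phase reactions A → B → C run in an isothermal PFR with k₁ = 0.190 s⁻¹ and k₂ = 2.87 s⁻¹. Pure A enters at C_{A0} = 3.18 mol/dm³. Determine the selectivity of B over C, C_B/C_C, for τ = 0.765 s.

0.652

For first-order series with pure A initially, C_B(τ) = k₁C_{A0}/(k₂−k₁)·(e^(−k₁τ) − e^(−k₂τ)).
e^(−k₁τ) = e^(−0.190×0.765) = e^(−0.1454) = 0.8647; e^(−k₂τ) = e^(−2.196) = 0.1113.
C_B = 0.190×3.18/(2.87−0.190) × (0.8647−0.1113) = 0.2254×0.7534 = 0.1699 mol/dm³.
C_A = C_{A0}e^(−k₁τ) = 2.750 mol/dm³, so C_C = C_{A0}−C_A−C_B = 0.2603 mol/dm³; C_B/C_C = 0.652.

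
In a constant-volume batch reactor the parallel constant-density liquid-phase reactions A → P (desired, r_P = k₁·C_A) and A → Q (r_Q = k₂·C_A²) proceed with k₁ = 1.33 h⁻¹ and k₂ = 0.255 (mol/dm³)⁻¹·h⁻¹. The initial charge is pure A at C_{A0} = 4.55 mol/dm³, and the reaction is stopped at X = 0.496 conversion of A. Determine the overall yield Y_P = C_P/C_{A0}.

C_A = C_{A0}(1−X) = 2.293 mol/dm³.
Along a PFR/batch, dC_P/dC_A = −r_P/(r_P+r_Q) = −k₁/(k₁+k₂·C_A).
Integrating from C_{A0} to C_A: C_P = (1.33/0.255)·ln[(1.33+0.255·4.55)/(1.33+0.255·2.29)] = 5.216·ln(2.490/1.915) = 1.371 mol/dm³.
Y_P = C_P/C_{A0} = 1.371/4.55 = 0.301.

0.301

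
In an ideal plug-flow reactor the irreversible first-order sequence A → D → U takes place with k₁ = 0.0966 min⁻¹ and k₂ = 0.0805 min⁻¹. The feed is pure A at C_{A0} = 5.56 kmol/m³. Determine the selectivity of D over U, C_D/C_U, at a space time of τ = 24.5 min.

0.429

For first-order series with pure A initially, C_D(τ) = k₁C_{A0}/(k₂−k₁)·(e^(−k₁τ) − e^(−k₂τ)).
e^(−k₁τ) = e^(−0.0966×24.5) = e^(−2.367) = 0.09379; e^(−k₂τ) = e^(−1.972) = 0.1391.
C_D = 0.0966×5.56/(0.0805−0.0966) × (0.09379−0.1391) = (-33.36)×(-0.04535) = 1.513 kmol/m³.
C_A = C_{A0}e^(−k₁τ) = 0.5215 kmol/m³, so C_U = C_{A0}−C_A−C_D = 3.526 kmol/m³; C_D/C_U = 0.429.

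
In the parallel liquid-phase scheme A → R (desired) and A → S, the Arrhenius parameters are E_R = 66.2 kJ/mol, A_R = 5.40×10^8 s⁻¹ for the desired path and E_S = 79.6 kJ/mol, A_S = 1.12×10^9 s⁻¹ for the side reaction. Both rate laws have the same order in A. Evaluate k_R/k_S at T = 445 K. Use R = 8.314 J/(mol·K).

18.0

With equal orders, S_{R/S} = k_R/k_S = (A_R/A_S)·exp[(E_S−E_R)/(RT)].
(E_S−E_R)/(RT) = (79.6−66.2)×10³/(8.314×445) = 13400/3700 = 3.622.
k_R/k_S = (5.40×10^8/1.12×10^9)·exp(3.622) = 0.4821 × 37.41 = 18.0.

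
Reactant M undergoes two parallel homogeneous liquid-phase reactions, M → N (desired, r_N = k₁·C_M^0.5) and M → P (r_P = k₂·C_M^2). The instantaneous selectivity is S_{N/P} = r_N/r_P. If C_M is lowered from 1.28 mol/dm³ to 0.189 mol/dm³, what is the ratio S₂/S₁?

S_{N/P} = (k₁/k₂)·C_M^-1.5, so S₂/S₁ = (C_{M,2}/C_{M,1})^-1.5.
= (0.189/1.28)^(-1.5) = (0.1477)^(-1.5) = 17.6.

17.6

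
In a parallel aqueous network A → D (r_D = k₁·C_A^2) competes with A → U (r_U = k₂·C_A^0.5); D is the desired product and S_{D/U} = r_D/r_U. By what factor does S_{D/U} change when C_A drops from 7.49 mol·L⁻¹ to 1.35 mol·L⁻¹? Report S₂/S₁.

0.0765

S_{D/U} = (k₁/k₂)·C_A^1.5, so S₂/S₁ = (C_{A,2}/C_{A,1})^1.5.
= (1.35/7.49)^1.5 = (0.1802)^1.5 = 0.0765.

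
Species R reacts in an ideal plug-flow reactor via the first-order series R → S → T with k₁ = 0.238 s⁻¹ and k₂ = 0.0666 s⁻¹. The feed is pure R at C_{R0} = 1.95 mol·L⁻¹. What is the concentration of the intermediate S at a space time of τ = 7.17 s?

Solving the coupled first-order balances gives C_S(τ) = [k₁/(k₂−k₁)]·C_{R0}·(e^(−k₁τ) − e^(−k₂τ)).
e^(−k₁τ) = e^(−0.238×7.17) = e^(−1.706) = 0.1815; e^(−k₂τ) = e^(−0.4775) = 0.6203.
C_S = 0.238×1.95/(0.0666−0.238) × (0.1815−0.6203) = (-2.708)×(-0.4388) = 1.188 mol·L⁻¹.

1.19 mol·L⁻¹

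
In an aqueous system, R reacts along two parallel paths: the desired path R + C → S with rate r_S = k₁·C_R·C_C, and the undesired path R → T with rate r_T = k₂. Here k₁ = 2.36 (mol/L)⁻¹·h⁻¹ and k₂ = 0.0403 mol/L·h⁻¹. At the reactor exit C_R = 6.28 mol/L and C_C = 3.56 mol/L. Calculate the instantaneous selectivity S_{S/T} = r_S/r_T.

1309

S_{S/T} = r_S/r_T = (k₁·C_R·C_C)/(k₂) = (k₁/k₂)·C_R·C_C.
= (2.36×6.280×3.560) / (0.0403) = 52.76/0.04030 = 1309.
Since the desired path is higher order in R, keeping C_R high (PFR or concentrated feed) favours S.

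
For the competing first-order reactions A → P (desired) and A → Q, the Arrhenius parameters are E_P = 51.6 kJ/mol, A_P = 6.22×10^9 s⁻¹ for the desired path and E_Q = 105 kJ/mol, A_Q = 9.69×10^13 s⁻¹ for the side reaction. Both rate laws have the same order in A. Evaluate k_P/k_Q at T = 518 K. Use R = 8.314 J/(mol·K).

15.6

k_P/k_Q = (A_P/A_Q)·exp[−(E_P−E_Q)/(RT)] = (A_P/A_Q)·exp[(E_Q−E_P)/(RT)].
(E_Q−E_P)/(RT) = (105−51.6)×10³/(8.314×518) = 53400/4307 = 12.40.
k_P/k_Q = (6.22×10^9/9.69×10^13)·exp(12.40) = 6.419×10^-5 × 2.427×10^5 = 15.6.
Since E_P < E_Q, lowering the temperature improves selectivity toward P.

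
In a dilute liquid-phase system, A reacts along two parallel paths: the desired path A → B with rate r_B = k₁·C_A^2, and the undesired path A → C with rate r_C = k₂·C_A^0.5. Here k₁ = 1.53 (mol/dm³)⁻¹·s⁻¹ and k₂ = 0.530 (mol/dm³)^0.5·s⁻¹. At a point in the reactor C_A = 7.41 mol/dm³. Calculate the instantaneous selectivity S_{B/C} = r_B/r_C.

S_{B/C} = r_B/r_C = (k₁·C_A^2)/(k₂·C_A^0.5) = (k₁/k₂)·C_A^1.5.
= (1.53×7.410^2) / (0.530×7.410^0.5) = 84.01/1.443 = 58.2.
Since the desired path is higher order in A, keeping C_A high (PFR or concentrated feed) favours B.

58.2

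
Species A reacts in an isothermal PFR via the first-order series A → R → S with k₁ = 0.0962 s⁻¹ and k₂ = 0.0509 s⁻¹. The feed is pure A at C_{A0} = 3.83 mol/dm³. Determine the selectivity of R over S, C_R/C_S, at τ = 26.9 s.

Solving the coupled first-order balances gives C_R(τ) = [k₁/(k₂−k₁)]·C_{A0}·(e^(−k₁τ) − e^(−k₂τ)).
e^(−k₁τ) = e^(−0.0962×26.9) = e^(−2.588) = 0.07519; e^(−k₂τ) = e^(−1.369) = 0.2543.
C_R = 0.0962×3.83/(0.0509−0.0962) × (0.07519−0.2543) = (-8.133)×(-0.1791) = 1.457 mol/dm³.
C_A = C_{A0}e^(−k₁τ) = 0.2880 mol/dm³, so C_S = C_{A0}−C_A−C_R = 2.085 mol/dm³; C_R/C_S = 0.699.

0.699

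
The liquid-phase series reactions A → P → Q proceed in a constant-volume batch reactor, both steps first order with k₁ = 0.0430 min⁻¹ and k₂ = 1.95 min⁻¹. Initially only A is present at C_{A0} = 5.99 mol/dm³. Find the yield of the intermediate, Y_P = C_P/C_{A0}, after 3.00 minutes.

0.0198

For first-order series with pure A initially, C_P(t) = k₁C_{A0}/(k₂−k₁)·(e^(−k₁t) − e^(−k₂t)).
e^(−k₁t) = e^(−0.0430×3.00) = e^(−0.1290) = 0.8790; e^(−k₂t) = e^(−5.850) = 0.002880.
C_P = 0.0430×5.99/(1.95−0.0430) × (0.8790−0.002880) = 0.1351×0.8761 = 0.1183 mol/dm³.
Y_P = C_P/C_{A0} = 0.1183/5.99 = 0.0198.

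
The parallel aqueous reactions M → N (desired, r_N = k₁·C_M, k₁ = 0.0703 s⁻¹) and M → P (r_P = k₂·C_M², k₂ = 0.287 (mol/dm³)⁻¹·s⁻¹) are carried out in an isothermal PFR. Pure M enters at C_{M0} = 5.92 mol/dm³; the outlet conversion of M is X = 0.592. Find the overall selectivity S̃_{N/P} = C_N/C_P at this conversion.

C_M = C_{M0}(1−X) = 2.415 mol/dm³.
Along a PFR/batch, dC_N/dC_M = −r_N/(r_N+r_P) = −k₁/(k₁+k₂·C_M).
Integrating from C_{M0} to C_M: C_N = (0.0703/0.287)·ln[(0.0703+0.287·5.92)/(0.0703+0.287·2.42)] = 0.2449·ln(1.769/0.7635) = 0.2059 mol/dm³.
C_P = (C_{M0}−C_M)−C_N = 3.299 mol/dm³; S̃_{N/P} = 0.2059/3.299 = 0.0624.

0.0624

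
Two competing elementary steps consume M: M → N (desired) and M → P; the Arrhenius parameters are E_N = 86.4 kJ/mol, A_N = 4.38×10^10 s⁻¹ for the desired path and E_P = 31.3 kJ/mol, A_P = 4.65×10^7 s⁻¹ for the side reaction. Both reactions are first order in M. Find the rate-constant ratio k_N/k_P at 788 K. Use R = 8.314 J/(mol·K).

k_N/k_P = (A_N/A_P)·exp[−(E_N−E_P)/(RT)] = (A_N/A_P)·exp[(E_P−E_N)/(RT)].
(E_P−E_N)/(RT) = (31.3−86.4)×10³/(8.314×788) = -55100/6551 = -8.410.
k_N/k_P = (4.38×10^10/4.65×10^7)·exp(-8.410) = 941.9 × 2.225×10^-4 = 0.210.
Since E_N > E_P, raising the temperature improves selectivity toward N.

0.210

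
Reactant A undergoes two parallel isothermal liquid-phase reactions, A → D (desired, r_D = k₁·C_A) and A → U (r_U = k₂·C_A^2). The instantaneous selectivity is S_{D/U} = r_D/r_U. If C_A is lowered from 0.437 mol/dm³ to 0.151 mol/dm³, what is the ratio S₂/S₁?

2.89

S_{D/U} = (k₁/k₂)·C_A⁻¹, so S₂/S₁ = (C_{A,2}/C_{A,1})⁻¹.
= 0.437/0.151 = 2.89.
Selectivity toward D rises as C_A falls — low-concentration operation is favoured.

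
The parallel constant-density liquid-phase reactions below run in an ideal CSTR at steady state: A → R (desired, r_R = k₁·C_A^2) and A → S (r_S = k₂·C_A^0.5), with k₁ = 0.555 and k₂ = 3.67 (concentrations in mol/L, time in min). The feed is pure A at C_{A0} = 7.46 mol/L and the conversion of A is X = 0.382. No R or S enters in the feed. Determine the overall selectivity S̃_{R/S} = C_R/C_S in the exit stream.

Exit C_A = C_{A0}(1−X) = 7.46×0.618 = 4.610 mol/L.
Rates in a CSTR are evaluated at the outlet concentration: r_R = 0.555×4.610^2 = 11.80, r_S = 3.67×4.610^0.5 = 7.880.
Overall selectivity = C_R/C_S = r_Rτ/(r_Sτ) = r_R/r_S = 1.50.

1.50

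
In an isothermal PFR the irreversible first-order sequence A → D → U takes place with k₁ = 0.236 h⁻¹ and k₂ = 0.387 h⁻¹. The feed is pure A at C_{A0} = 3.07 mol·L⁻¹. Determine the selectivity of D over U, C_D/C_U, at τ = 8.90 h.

For first-order series with pure A initially, C_D(τ) = k₁C_{A0}/(k₂−k₁)·(e^(−k₁τ) − e^(−k₂τ)).
e^(−k₁τ) = e^(−0.236×8.90) = e^(−2.100) = 0.1224; e^(−k₂τ) = e^(−3.444) = 0.03193.
C_D = 0.236×3.07/(0.387−0.236) × (0.1224−0.03193) = 4.798×0.09048 = 0.4341 mol·L⁻¹.
C_A = C_{A0}e^(−k₁τ) = 0.3758 mol·L⁻¹, so C_U = C_{A0}−C_A−C_D = 2.260 mol·L⁻¹; C_D/C_U = 0.192.

0.192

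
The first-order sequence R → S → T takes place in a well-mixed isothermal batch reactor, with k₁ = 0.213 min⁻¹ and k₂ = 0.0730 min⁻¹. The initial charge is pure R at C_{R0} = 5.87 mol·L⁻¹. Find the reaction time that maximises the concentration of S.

Setting dC_S/dt = 0 gives t_opt = ln(k₂/k₁)/(k₂−k₁).
= ln(0.0730/0.213)/(0.0730−0.213) = ln(0.3427)/-0.1400 = -1.071/-0.1400 = 7.65 min.

7.65 min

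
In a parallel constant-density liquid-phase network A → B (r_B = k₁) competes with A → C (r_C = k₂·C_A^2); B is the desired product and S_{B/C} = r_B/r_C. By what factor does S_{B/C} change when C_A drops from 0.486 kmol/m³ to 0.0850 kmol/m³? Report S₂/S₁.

32.7

S_{B/C} = (k₁/k₂)·C_A^-2, so S₂/S₁ = (C_{A,2}/C_{A,1})^-2.
= (0.0850/0.486)^(-2) = (0.1749)^(-2) = 32.7.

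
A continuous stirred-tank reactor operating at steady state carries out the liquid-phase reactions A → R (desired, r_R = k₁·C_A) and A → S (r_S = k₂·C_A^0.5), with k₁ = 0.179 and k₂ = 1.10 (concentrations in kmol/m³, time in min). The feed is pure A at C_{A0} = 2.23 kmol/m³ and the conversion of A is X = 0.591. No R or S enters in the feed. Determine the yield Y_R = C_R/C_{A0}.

0.0795

Exit C_A = C_{A0}(1−X) = 2.23×0.409 = 0.9121 kmol/m³.
A CSTR operates uniformly at the exit composition, giving r_R = 0.1633 and r_S = 1.051 (each k·C_A^n at C_A = 0.9121).
Fraction of consumed A going to R: r_R/(r_R+r_S) = 0.1345.
C_R = 0.1345·C_{A0}·X = 0.1345×2.23×0.591 = 0.177 kmol/m³; Y_R = C_R/C_{A0} = 0.0795.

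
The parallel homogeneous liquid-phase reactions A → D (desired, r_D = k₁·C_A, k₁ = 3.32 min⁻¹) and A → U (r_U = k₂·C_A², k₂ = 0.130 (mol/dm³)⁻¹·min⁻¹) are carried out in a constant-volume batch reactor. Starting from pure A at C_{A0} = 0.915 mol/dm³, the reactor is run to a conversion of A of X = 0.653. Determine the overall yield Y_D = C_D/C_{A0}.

C_A = C_{A0}(1−X) = 0.3175 mol/dm³.
Along a PFR/batch, dC_D/dC_A = −r_D/(r_D+r_U) = −k₁/(k₁+k₂·C_A).
Integrating from C_{A0} to C_A: C_D = (3.32/0.130)·ln[(3.32+0.130·0.915)/(3.32+0.130·0.318)] = 25.54·ln(3.439/3.361) = 0.5834 mol/dm³.
Y_D = C_D/C_{A0} = 0.5834/0.915 = 0.638.

0.638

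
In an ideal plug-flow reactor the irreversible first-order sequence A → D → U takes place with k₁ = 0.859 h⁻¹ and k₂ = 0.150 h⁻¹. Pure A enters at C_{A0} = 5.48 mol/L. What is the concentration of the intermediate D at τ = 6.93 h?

For first-order series with pure A initially, C_D(τ) = k₁C_{A0}/(k₂−k₁)·(e^(−k₁τ) − e^(−k₂τ)).
e^(−k₁τ) = e^(−0.859×6.93) = e^(−5.953) = 0.002598; e^(−k₂τ) = e^(−1.039) = 0.3536.
C_D = 0.859×5.48/(0.150−0.859) × (0.002598−0.3536) = (-6.639)×(-0.3510) = 2.331 mol/L.

2.33 mol/L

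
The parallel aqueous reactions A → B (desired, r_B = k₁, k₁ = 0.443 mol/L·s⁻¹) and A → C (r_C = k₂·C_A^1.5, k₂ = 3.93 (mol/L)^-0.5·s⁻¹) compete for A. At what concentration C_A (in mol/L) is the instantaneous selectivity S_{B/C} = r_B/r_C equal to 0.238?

S_{B/C} = (k₁/k₂)·C_A^-1.5 ⇒ C_A = (S·k₂/k₁)^(1/(-1.5)).
= (0.238×3.93/0.443)^(-0.6667) = (2.111)^(-0.6667) = 0.608 mol/L.

0.608 mol/L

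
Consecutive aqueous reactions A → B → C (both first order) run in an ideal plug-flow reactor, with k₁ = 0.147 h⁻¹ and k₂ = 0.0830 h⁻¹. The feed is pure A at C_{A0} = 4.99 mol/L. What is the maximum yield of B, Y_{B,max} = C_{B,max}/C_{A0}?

0.477

Evaluating C_B at τ_opt = ln(k₂/k₁)/(k₂−k₁) gives C_{B,max}/C_{A0} = (k₁/k₂)^[k₂/(k₂−k₁)].
= (0.147/0.0830)^(0.0830/(0.0830−0.147)) = (1.771)^(-1.297) = 0.4765.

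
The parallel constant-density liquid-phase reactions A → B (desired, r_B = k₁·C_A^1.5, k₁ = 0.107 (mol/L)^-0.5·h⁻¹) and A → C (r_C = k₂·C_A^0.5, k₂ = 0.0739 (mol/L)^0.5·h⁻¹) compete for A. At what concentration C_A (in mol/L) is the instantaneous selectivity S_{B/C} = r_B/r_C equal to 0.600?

0.414 mol/L

S_{B/C} = (k₁/k₂)·C_A ⇒ C_A = S·k₂/k₁.
= 0.600×0.0739/0.107 = 0.414 mol/L.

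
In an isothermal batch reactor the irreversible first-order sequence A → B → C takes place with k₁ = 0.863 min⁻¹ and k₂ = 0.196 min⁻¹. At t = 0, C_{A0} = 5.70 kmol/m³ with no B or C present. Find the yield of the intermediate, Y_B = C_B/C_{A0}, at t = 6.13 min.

0.383

The intermediate concentration in a first-order A→B→C sequence is C_B = k₁C_{A0}(e^(−k₁t) − e^(−k₂t))/(k₂−k₁).
e^(−k₁t) = e^(−0.863×6.13) = e^(−5.290) = 0.005041; e^(−k₂t) = e^(−1.201) = 0.3007.
C_B = 0.863×5.70/(0.196−0.863) × (0.005041−0.3007) = (-7.375)×(-0.2957) = 2.181 kmol/m³.
Y_B = C_B/C_{A0} = 2.181/5.70 = 0.383.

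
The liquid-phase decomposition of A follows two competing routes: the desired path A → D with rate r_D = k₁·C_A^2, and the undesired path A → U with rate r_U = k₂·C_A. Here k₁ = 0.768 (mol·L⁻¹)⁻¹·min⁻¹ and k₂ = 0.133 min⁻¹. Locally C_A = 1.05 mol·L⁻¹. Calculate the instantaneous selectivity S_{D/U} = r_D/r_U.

S_{D/U} = r_D/r_U = (k₁·C_A^2)/(k₂·C_A) = (k₁/k₂)·C_A.
= (0.768×1.050^2) / (0.133×1.050) = 0.8467/0.1397 = 6.06.
Since the desired path is higher order in A, keeping C_A high (PFR or concentrated feed) favours D.

6.06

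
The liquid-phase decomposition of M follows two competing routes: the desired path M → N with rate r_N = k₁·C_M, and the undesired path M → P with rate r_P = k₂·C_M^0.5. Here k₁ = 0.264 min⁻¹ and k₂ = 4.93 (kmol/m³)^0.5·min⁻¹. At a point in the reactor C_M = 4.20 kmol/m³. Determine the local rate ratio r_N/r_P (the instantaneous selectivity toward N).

S_{N/P} = r_N/r_P = (k₁·C_M)/(k₂·C_M^0.5) = (k₁/k₂)·C_M^0.5.
= (0.264×4.200) / (4.93×4.200^0.5) = 1.109/10.10 = 0.110.

0.110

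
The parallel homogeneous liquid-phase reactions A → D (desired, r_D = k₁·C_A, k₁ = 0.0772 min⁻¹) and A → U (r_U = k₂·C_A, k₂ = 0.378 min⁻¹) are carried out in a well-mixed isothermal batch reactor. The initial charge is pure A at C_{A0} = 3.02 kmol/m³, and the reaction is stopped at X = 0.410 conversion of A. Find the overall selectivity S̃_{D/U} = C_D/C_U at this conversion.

0.204

C_A = C_{A0}(1−X) = 1.782 kmol/m³.
Both paths are first order in A, so the instantaneous fraction to D is constant: dC_D/d(−C_A) = k₁/(k₁+k₂) = 0.1696.
C_D = 0.1696·(C_{A0}−C_A) = 0.1696×1.238 = 0.210 kmol/m³.
C_U = (C_{A0}−C_A)−C_D = 1.028 kmol/m³; S̃_{D/U} = 0.2100/1.028 = 0.204.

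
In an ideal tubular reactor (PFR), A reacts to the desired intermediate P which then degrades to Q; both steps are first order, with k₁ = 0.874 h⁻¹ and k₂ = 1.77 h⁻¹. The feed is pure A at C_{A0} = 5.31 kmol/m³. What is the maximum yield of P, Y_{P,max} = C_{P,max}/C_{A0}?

At the optimum, C_{P,max}/C_{A0} = (k₁/k₂)^[k₂/(k₂−k₁)].
= (0.874/1.77)^(1.77/(1.77−0.874)) = (0.4938)^(1.975) = 0.2481.

0.248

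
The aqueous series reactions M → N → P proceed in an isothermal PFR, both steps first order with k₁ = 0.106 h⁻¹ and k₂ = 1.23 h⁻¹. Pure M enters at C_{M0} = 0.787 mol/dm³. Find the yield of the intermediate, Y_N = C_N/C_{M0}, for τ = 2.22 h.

0.0684

For first-order series with pure M initially, C_N(τ) = k₁C_{M0}/(k₂−k₁)·(e^(−k₁τ) − e^(−k₂τ)).
e^(−k₁τ) = e^(−0.106×2.22) = e^(−0.2353) = 0.7903; e^(−k₂τ) = e^(−2.731) = 0.06518.
C_N = 0.106×0.787/(1.23−0.106) × (0.7903−0.06518) = 0.07422×0.7251 = 0.05382 mol/dm³.
Y_N = C_N/C_{M0} = 0.05382/0.787 = 0.0684.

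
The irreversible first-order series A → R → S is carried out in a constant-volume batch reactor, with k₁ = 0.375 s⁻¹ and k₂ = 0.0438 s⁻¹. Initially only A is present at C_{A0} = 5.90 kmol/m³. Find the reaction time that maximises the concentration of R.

Setting dC_R/dt = 0 gives t_opt = ln(k₂/k₁)/(k₂−k₁).
= ln(0.0438/0.375)/(0.0438−0.375) = ln(0.1168)/-0.3312 = -2.147/-0.3312 = 6.48 s.

6.48 s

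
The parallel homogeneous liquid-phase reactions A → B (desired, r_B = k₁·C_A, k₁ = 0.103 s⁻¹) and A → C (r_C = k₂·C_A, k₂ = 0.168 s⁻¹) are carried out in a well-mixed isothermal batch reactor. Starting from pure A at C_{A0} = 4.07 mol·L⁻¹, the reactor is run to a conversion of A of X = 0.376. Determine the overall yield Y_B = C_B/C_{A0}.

0.143

C_A = C_{A0}(1−X) = 2.540 mol·L⁻¹.
Both paths are first order in A, so the instantaneous fraction to B is constant: dC_B/d(−C_A) = k₁/(k₁+k₂) = 0.3801.
C_B = 0.3801·(C_{A0}−C_A) = 0.3801×1.530 = 0.582 mol·L⁻¹.
Y_B = C_B/C_{A0} = 0.5816/4.07 = 0.143.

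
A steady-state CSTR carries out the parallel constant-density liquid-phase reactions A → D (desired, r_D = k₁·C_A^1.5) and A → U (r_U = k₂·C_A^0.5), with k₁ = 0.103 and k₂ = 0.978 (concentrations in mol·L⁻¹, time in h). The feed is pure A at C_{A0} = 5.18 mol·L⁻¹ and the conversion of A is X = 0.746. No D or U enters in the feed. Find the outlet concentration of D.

Exit C_A = C_{A0}(1−X) = 5.18×0.254 = 1.316 mol·L⁻¹.
Rates in a CSTR are evaluated at the outlet concentration: r_D = 0.103×1.316^1.5 = 0.1554, r_U = 0.978×1.316^0.5 = 1.122.
Fraction of consumed A going to D: r_D/(r_D+r_U) = 0.1217.
C_D = 0.1217·C_{A0}·X = 0.1217×5.18×0.746 = 0.470 mol·L⁻¹.

0.470 mol·L⁻¹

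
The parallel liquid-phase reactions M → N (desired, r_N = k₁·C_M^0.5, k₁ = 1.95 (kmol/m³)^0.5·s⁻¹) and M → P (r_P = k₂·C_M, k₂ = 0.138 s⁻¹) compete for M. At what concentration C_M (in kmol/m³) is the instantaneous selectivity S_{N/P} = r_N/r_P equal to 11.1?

S_{N/P} = (k₁/k₂)·C_M^-0.5 ⇒ C_M = (S·k₂/k₁)^(-2).
= (11.1×0.138/1.95)^(-2) = (0.7855)^(-2) = 1.62 kmol/m³.

1.62 kmol/m³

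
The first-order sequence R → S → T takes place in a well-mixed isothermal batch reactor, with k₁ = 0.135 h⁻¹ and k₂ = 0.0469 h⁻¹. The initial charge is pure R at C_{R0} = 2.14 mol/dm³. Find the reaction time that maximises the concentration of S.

12.0 h

The intermediate peaks when r₁ = r₂, i.e. k₁e^(−k₁t) = k₂e^(−k₂t), giving t_opt = ln(k₂/k₁)/(k₂−k₁).
= ln(0.0469/0.135)/(0.0469−0.135) = ln(0.3474)/-0.08810 = -1.057/-0.08810 = 12.0 h.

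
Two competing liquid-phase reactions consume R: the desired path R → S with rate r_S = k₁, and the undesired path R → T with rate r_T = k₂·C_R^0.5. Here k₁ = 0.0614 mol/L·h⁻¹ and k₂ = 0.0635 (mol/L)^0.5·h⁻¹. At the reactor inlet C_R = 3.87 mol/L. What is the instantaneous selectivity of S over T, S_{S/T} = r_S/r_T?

0.492

S_{S/T} = r_S/r_T = (k₁)/(k₂·C_R^0.5) = (k₁/k₂)·C_R^-0.5.
= (0.0614) / (0.0635×3.870^0.5) = 0.06140/0.1249 = 0.492.
The undesired path is higher order in R, so low C_R (CSTR or dilute feed) favours S.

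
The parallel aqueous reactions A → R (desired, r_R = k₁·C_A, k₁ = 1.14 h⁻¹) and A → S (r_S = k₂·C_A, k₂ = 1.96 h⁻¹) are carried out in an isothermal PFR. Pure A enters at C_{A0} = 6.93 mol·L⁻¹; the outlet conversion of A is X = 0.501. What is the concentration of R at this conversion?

1.28 mol·L⁻¹

C_A = C_{A0}(1−X) = 3.458 mol·L⁻¹.
Both paths are first order in A, so the instantaneous fraction to R is constant: dC_R/d(−C_A) = k₁/(k₁+k₂) = 0.3677.
C_R = 0.3677·(C_{A0}−C_A) = 0.3677×3.472 = 1.28 mol·L⁻¹.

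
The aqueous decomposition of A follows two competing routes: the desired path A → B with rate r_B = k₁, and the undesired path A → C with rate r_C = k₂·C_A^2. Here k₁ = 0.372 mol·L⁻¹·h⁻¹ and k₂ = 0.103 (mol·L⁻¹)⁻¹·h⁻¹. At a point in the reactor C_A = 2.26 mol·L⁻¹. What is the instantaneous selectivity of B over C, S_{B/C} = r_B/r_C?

0.707

S_{B/C} = r_B/r_C = (k₁)/(k₂·C_A^2) = (k₁/k₂)·C_A^-2.
= (0.372) / (0.103×2.260^2) = 0.3720/0.5261 = 0.707.
The undesired path is higher order in A, so low C_A (CSTR or dilute feed) favours B.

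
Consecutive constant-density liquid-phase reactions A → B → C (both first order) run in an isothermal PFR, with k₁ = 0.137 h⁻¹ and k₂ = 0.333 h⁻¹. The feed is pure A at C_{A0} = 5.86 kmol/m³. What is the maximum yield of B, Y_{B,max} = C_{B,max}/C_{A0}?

0.221

For a first-order series the maximum intermediate yield is C_{B,max}/C_{A0} = (k₁/k₂)^[k₂/(k₂−k₁)].
= (0.137/0.333)^(0.333/(0.333−0.137)) = (0.4114)^(1.699) = 0.2211.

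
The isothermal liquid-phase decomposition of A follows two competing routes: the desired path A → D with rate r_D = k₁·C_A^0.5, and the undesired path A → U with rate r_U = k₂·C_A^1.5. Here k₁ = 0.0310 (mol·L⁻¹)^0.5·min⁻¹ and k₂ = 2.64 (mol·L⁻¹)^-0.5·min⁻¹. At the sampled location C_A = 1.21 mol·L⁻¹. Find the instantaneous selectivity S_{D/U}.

0.00970

S_{D/U} = r_D/r_U = (k₁·C_A^0.5)/(k₂·C_A^1.5) = (k₁/k₂)·C_A⁻¹.
= (0.0310×1.210^0.5) / (2.64×1.210^1.5) = 0.03410/3.514 = 0.00970.
The undesired path is higher order in A, so low C_A (CSTR or dilute feed) favours D.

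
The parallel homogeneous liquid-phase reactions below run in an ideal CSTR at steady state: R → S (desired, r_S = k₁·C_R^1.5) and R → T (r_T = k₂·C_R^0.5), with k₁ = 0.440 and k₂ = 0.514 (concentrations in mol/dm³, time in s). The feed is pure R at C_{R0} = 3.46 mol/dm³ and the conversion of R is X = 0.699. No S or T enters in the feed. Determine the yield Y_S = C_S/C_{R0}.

Exit C_R = C_{R0}(1−X) = 3.46×0.301 = 1.041 mol/dm³.
In a CSTR the entire volume is at exit conditions, so r_S = 0.440×1.041^1.5 = 0.4676 and r_T = 0.514×1.041^0.5 = 0.5245.
Fraction of consumed R going to S: r_S/(r_S+r_T) = 0.4713.
C_S = 0.4713·C_{R0}·X = 0.4713×3.46×0.699 = 1.14 mol/dm³; Y_S = C_S/C_{R0} = 0.329.

0.329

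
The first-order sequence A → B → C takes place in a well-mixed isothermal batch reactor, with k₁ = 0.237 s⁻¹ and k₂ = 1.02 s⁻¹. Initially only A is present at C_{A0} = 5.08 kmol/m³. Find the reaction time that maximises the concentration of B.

For first-order series the maximum of C_B occurs at t_opt = ln(k₂/k₁)/(k₂−k₁).
= ln(1.02/0.237)/(1.02−0.237) = ln(4.304)/0.7830 = 1.459/0.7830 = 1.86 s.

1.86 s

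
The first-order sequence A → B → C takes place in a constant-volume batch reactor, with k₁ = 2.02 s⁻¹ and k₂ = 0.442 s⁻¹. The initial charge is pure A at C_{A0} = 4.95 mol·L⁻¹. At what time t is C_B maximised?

0.963 s

Setting dC_B/dt = 0 gives t_opt = ln(k₂/k₁)/(k₂−k₁).
= ln(0.442/2.02)/(0.442−2.02) = ln(0.2188)/-1.578 = -1.520/-1.578 = 0.963 s.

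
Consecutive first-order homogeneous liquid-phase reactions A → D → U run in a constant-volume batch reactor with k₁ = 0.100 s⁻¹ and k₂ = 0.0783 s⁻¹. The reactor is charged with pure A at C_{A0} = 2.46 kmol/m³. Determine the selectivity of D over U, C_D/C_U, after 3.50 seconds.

6.56

Solving the coupled first-order balances gives C_D(t) = [k₁/(k₂−k₁)]·C_{A0}·(e^(−k₁t) − e^(−k₂t)).
e^(−k₁t) = e^(−0.100×3.50) = e^(−0.3500) = 0.7047; e^(−k₂t) = e^(−0.2740) = 0.7603.
C_D = 0.100×2.46/(0.0783−0.100) × (0.7047−0.7603) = (-11.34)×(-0.05561) = 0.6304 kmol/m³.
C_A = C_{A0}e^(−k₁t) = 1.734 kmol/m³, so C_U = C_{A0}−C_A−C_D = 0.09610 kmol/m³; C_D/C_U = 6.56.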